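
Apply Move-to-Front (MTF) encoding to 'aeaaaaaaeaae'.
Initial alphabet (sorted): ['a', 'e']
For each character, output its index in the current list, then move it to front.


MTF encoding:
'a': index 0 in ['a', 'e'] -> ['a', 'e']
'e': index 1 in ['a', 'e'] -> ['e', 'a']
'a': index 1 in ['e', 'a'] -> ['a', 'e']
'a': index 0 in ['a', 'e'] -> ['a', 'e']
'a': index 0 in ['a', 'e'] -> ['a', 'e']
'a': index 0 in ['a', 'e'] -> ['a', 'e']
'a': index 0 in ['a', 'e'] -> ['a', 'e']
'a': index 0 in ['a', 'e'] -> ['a', 'e']
'e': index 1 in ['a', 'e'] -> ['e', 'a']
'a': index 1 in ['e', 'a'] -> ['a', 'e']
'a': index 0 in ['a', 'e'] -> ['a', 'e']
'e': index 1 in ['a', 'e'] -> ['e', 'a']


Output: [0, 1, 1, 0, 0, 0, 0, 0, 1, 1, 0, 1]


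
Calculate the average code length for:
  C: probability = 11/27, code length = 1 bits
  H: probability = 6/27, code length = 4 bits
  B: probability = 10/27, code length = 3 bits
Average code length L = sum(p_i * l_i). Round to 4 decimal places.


Weighted contributions p_i * l_i:
  C: (11/27) * 1 = 11/27
  H: (6/27) * 4 = 24/27
  B: (10/27) * 3 = 30/27
Sum = (11 + 24 + 30)/27 = 65/27

L = 65/27 = 2.4074 bits/symbol


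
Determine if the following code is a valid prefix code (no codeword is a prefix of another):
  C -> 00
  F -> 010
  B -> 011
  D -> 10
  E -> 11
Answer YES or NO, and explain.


Checking each pair (does one codeword prefix another?):
  C='00' vs F='010': no prefix
  C='00' vs B='011': no prefix
  C='00' vs D='10': no prefix
  C='00' vs E='11': no prefix
  F='010' vs C='00': no prefix
  F='010' vs B='011': no prefix
  F='010' vs D='10': no prefix
  F='010' vs E='11': no prefix
  B='011' vs C='00': no prefix
  B='011' vs F='010': no prefix
  B='011' vs D='10': no prefix
  B='011' vs E='11': no prefix
  D='10' vs C='00': no prefix
  D='10' vs F='010': no prefix
  D='10' vs B='011': no prefix
  D='10' vs E='11': no prefix
  E='11' vs C='00': no prefix
  E='11' vs F='010': no prefix
  E='11' vs B='011': no prefix
  E='11' vs D='10': no prefix
No violation found over all pairs.

YES -- this is a valid prefix code. No codeword is a prefix of any other codeword.


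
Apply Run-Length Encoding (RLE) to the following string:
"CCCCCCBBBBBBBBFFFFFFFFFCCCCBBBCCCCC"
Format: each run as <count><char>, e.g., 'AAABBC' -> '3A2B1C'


Scanning runs left to right:
  i=0: run of 'C' x 6 -> '6C'
  i=6: run of 'B' x 8 -> '8B'
  i=14: run of 'F' x 9 -> '9F'
  i=23: run of 'C' x 4 -> '4C'
  i=27: run of 'B' x 3 -> '3B'
  i=30: run of 'C' x 5 -> '5C'

RLE = 6C8B9F4C3B5C


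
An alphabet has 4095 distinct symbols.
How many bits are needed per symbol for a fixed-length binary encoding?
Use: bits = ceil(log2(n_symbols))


log2(4095) = 11.9996
Bracket: 2^11 = 2048 < 4095 <= 2^12 = 4096
So ceil(log2(4095)) = 12

bits = ceil(log2(4095)) = ceil(11.9996) = 12 bits


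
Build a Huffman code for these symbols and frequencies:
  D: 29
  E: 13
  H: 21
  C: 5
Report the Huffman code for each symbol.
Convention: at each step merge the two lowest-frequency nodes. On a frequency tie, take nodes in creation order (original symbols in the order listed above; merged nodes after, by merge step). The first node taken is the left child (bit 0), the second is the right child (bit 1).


Huffman tree construction:
Step 1: Merge C(5) + E(13) = 18
Step 2: Merge (C+E)(18) + H(21) = 39
Step 3: Merge D(29) + ((C+E)+H)(39) = 68
Read each symbol's code off the tree from the root (left child = 0, right child = 1).

Codes:
  D: 0 (length 1)
  E: 101 (length 3)
  H: 11 (length 2)
  C: 100 (length 3)
Average code length: 125/68 = 1.8382 bits/symbol


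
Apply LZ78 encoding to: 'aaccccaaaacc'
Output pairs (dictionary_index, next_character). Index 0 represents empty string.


LZ78 encoding steps:
Dictionary: {0: ''}
Step 1: w='' (idx 0), next='a' -> output (0, 'a'), add 'a' as idx 1
Step 2: w='a' (idx 1), next='c' -> output (1, 'c'), add 'ac' as idx 2
Step 3: w='' (idx 0), next='c' -> output (0, 'c'), add 'c' as idx 3
Step 4: w='c' (idx 3), next='c' -> output (3, 'c'), add 'cc' as idx 4
Step 5: w='a' (idx 1), next='a' -> output (1, 'a'), add 'aa' as idx 5
Step 6: w='aa' (idx 5), next='c' -> output (5, 'c'), add 'aac' as idx 6
Step 7: w='c' (idx 3), end of input -> output (3, '')


Encoded: [(0, 'a'), (1, 'c'), (0, 'c'), (3, 'c'), (1, 'a'), (5, 'c'), (3, '')]


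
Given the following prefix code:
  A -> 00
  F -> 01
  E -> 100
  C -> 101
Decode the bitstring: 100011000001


Decoding step by step:
Bits 100 -> E
Bits 01 -> F
Bits 100 -> E
Bits 00 -> A
Bits 01 -> F


Decoded message: EFEAF


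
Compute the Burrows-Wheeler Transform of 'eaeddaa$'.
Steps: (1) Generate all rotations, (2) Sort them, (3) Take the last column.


Rotations (sorted):
  0: $eaeddaa -> last char: a
  1: a$eaedda -> last char: a
  2: aa$eaedd -> last char: d
  3: aeddaa$e -> last char: e
  4: daa$eaed -> last char: d
  5: ddaa$eae -> last char: e
  6: eaeddaa$ -> last char: $
  7: eddaa$ea -> last char: a


BWT = aadede$a


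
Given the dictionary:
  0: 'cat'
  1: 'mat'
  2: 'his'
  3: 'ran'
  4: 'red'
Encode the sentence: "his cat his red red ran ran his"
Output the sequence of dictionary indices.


Look up each word in the dictionary:
  'his' -> 2
  'cat' -> 0
  'his' -> 2
  'red' -> 4
  'red' -> 4
  'ran' -> 3
  'ran' -> 3
  'his' -> 2

Encoded: [2, 0, 2, 4, 4, 3, 3, 2]


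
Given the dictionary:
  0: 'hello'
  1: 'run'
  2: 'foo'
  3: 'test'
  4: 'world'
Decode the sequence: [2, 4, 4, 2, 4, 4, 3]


Look up each index in the dictionary:
  2 -> 'foo'
  4 -> 'world'
  4 -> 'world'
  2 -> 'foo'
  4 -> 'world'
  4 -> 'world'
  3 -> 'test'

Decoded: "foo world world foo world world test"


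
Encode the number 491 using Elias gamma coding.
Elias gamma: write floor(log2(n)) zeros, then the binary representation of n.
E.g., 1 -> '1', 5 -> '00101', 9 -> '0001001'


num_bits = floor(log2(491)) + 1 = 9
leading_zeros = num_bits - 1 = 8
binary(491) = 111101011

Elias gamma(491) = '00000000' + '111101011' = 00000000111101011 (17 bits)


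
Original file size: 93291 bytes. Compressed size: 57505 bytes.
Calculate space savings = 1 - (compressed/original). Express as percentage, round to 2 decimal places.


ratio = compressed/original = 57505/93291 = 0.616405
savings = 1 - ratio = 1 - 0.616405 = 0.383595
as a percentage: 0.383595 * 100 = 38.36%

Space savings = 1 - 57505/93291 = 38.36%


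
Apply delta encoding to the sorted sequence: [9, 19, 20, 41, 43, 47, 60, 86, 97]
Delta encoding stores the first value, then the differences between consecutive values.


First value: 9
Deltas:
  19 - 9 = 10
  20 - 19 = 1
  41 - 20 = 21
  43 - 41 = 2
  47 - 43 = 4
  60 - 47 = 13
  86 - 60 = 26
  97 - 86 = 11


Delta encoded: [9, 10, 1, 21, 2, 4, 13, 26, 11]


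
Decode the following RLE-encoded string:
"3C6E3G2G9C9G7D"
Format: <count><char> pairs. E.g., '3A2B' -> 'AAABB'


Expanding each <count><char> pair:
  3C -> 'CCC'
  6E -> 'EEEEEE'
  3G -> 'GGG'
  2G -> 'GG'
  9C -> 'CCCCCCCCC'
  9G -> 'GGGGGGGGG'
  7D -> 'DDDDDDD'

Decoded = CCCEEEEEEGGGGGCCCCCCCCCGGGGGGGGGDDDDDDD


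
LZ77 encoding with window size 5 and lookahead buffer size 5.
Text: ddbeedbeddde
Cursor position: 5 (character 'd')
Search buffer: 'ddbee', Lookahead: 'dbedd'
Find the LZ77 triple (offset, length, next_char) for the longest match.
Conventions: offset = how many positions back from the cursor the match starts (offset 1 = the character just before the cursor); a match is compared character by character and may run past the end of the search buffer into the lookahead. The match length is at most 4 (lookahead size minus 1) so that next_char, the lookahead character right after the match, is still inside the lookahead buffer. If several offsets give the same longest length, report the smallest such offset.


Try each offset into the search buffer:
  offset=1 (pos 4, char 'e'): match length 0
  offset=2 (pos 3, char 'e'): match length 0
  offset=3 (pos 2, char 'b'): match length 0
  offset=4 (pos 1, char 'd'): match length 3
  offset=5 (pos 0, char 'd'): match length 1
Longest match has length 3 at offset 4.
next_char = character at position 5 + 3 = 8 -> 'd'

Best match: offset=4, length=3 (matching 'dbe' starting at position 1)
LZ77 triple: (4, 3, 'd')


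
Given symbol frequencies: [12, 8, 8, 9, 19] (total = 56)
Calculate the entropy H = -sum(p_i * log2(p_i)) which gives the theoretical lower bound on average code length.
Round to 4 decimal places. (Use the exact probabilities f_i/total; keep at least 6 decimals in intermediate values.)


Per-symbol terms -p_i * log2(p_i) with p_i = f_i/56:
  p = 12/56 = 0.214286: log2(p) = -2.222392, -p*log2(p) = 0.476227
  p = 8/56 = 0.142857: log2(p) = -2.807355, -p*log2(p) = 0.401051
  p = 8/56 = 0.142857: log2(p) = -2.807355, -p*log2(p) = 0.401051
  p = 9/56 = 0.160714: log2(p) = -2.637430, -p*log2(p) = 0.423873
  p = 19/56 = 0.339286: log2(p) = -1.559427, -p*log2(p) = 0.529091
H = 0.476227 + 0.401051 + 0.401051 + 0.423873 + 0.529091 = 2.231293

H = 2.2313 bits/symbol


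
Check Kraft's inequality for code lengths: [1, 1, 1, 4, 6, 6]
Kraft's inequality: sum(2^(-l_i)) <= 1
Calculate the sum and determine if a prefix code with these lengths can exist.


Sum = 2^(-1) + 2^(-1) + 2^(-1) + 2^(-4) + 2^(-6) + 2^(-6)
    = 0.5 + 0.5 + 0.5 + 0.0625 + 0.015625 + 0.015625
    = 102/64 = 1.59375
Since 1.59375 > 1, Kraft's inequality is NOT satisfied.
A prefix code with these lengths CANNOT exist.

Kraft sum = 1.59375. Not satisfied.


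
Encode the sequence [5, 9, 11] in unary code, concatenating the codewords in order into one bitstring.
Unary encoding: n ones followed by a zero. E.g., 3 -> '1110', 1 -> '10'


Encode each number as n ones followed by a terminating 0:
  5 -> 111110 (6 bits)
  9 -> 1111111110 (10 bits)
  11 -> 111111111110 (12 bits)
Total length = 6 + 10 + 12 = 28 bits.

Unary([5, 9, 11]) = 1111101111111110111111111110 (28 bits)


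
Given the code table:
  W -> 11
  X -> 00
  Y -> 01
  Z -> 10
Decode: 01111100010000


Decoding:
01 -> Y
11 -> W
11 -> W
00 -> X
01 -> Y
00 -> X
00 -> X


Result: YWWXYXX


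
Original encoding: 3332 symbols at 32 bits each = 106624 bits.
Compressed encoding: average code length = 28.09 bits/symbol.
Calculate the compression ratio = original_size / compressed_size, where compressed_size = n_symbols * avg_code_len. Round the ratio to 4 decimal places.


original_size = n_symbols * orig_bits = 3332 * 32 = 106624 bits
compressed_size = n_symbols * avg_code_len = 3332 * 28.09 = 93595.88 bits
ratio = original_size / compressed_size = 106624 / 93595.88 = 1.1392

Compression ratio = 1.1392


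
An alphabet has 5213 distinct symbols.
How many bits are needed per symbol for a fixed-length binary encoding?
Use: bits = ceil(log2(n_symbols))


log2(5213) = 12.3479
Bracket: 2^12 = 4096 < 5213 <= 2^13 = 8192
So ceil(log2(5213)) = 13

bits = ceil(log2(5213)) = ceil(12.3479) = 13 bits


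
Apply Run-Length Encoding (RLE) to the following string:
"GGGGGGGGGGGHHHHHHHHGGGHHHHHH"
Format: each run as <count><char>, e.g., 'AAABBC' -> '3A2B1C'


Scanning runs left to right:
  i=0: run of 'G' x 11 -> '11G'
  i=11: run of 'H' x 8 -> '8H'
  i=19: run of 'G' x 3 -> '3G'
  i=22: run of 'H' x 6 -> '6H'

RLE = 11G8H3G6H


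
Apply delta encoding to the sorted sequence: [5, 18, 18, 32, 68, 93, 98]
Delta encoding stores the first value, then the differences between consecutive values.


First value: 5
Deltas:
  18 - 5 = 13
  18 - 18 = 0
  32 - 18 = 14
  68 - 32 = 36
  93 - 68 = 25
  98 - 93 = 5


Delta encoded: [5, 13, 0, 14, 36, 25, 5]


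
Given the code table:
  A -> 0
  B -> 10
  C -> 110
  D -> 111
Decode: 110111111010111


Decoding:
110 -> C
111 -> D
111 -> D
0 -> A
10 -> B
111 -> D


Result: CDDABD


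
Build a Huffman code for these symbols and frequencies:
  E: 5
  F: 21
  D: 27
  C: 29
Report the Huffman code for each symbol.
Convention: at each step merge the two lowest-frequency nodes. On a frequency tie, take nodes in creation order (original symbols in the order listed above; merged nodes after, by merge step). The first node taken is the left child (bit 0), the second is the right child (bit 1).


Huffman tree construction:
Step 1: Merge E(5) + F(21) = 26
Step 2: Merge (E+F)(26) + D(27) = 53
Step 3: Merge C(29) + ((E+F)+D)(53) = 82
Read each symbol's code off the tree from the root (left child = 0, right child = 1).

Codes:
  E: 100 (length 3)
  F: 101 (length 3)
  D: 11 (length 2)
  C: 0 (length 1)
Average code length: 161/82 = 1.9634 bits/symbol


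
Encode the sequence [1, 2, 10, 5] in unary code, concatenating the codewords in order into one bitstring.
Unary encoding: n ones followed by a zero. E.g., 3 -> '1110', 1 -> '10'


Encode each number as n ones followed by a terminating 0:
  1 -> 10 (2 bits)
  2 -> 110 (3 bits)
  10 -> 11111111110 (11 bits)
  5 -> 111110 (6 bits)
Total length = 2 + 3 + 11 + 6 = 22 bits.

Unary([1, 2, 10, 5]) = 1011011111111110111110 (22 bits)


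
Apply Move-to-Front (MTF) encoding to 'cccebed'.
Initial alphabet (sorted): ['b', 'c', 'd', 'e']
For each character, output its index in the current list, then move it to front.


MTF encoding:
'c': index 1 in ['b', 'c', 'd', 'e'] -> ['c', 'b', 'd', 'e']
'c': index 0 in ['c', 'b', 'd', 'e'] -> ['c', 'b', 'd', 'e']
'c': index 0 in ['c', 'b', 'd', 'e'] -> ['c', 'b', 'd', 'e']
'e': index 3 in ['c', 'b', 'd', 'e'] -> ['e', 'c', 'b', 'd']
'b': index 2 in ['e', 'c', 'b', 'd'] -> ['b', 'e', 'c', 'd']
'e': index 1 in ['b', 'e', 'c', 'd'] -> ['e', 'b', 'c', 'd']
'd': index 3 in ['e', 'b', 'c', 'd'] -> ['d', 'e', 'b', 'c']


Output: [1, 0, 0, 3, 2, 1, 3]


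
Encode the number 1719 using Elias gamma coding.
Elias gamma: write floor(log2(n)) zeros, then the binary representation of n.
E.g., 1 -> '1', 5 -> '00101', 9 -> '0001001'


num_bits = floor(log2(1719)) + 1 = 11
leading_zeros = num_bits - 1 = 10
binary(1719) = 11010110111

Elias gamma(1719) = '0000000000' + '11010110111' = 000000000011010110111 (21 bits)


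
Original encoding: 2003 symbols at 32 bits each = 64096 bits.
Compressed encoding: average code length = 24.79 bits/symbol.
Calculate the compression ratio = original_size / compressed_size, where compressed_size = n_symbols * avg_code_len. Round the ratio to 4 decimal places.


original_size = n_symbols * orig_bits = 2003 * 32 = 64096 bits
compressed_size = n_symbols * avg_code_len = 2003 * 24.79 = 49654.37 bits
ratio = original_size / compressed_size = 64096 / 49654.37 = 1.2908

Compression ratio = 1.2908


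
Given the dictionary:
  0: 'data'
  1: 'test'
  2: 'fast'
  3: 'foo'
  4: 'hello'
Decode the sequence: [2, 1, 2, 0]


Look up each index in the dictionary:
  2 -> 'fast'
  1 -> 'test'
  2 -> 'fast'
  0 -> 'data'

Decoded: "fast test fast data"


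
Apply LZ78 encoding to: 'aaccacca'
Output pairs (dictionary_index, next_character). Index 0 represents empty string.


LZ78 encoding steps:
Dictionary: {0: ''}
Step 1: w='' (idx 0), next='a' -> output (0, 'a'), add 'a' as idx 1
Step 2: w='a' (idx 1), next='c' -> output (1, 'c'), add 'ac' as idx 2
Step 3: w='' (idx 0), next='c' -> output (0, 'c'), add 'c' as idx 3
Step 4: w='ac' (idx 2), next='c' -> output (2, 'c'), add 'acc' as idx 4
Step 5: w='a' (idx 1), end of input -> output (1, '')


Encoded: [(0, 'a'), (1, 'c'), (0, 'c'), (2, 'c'), (1, '')]


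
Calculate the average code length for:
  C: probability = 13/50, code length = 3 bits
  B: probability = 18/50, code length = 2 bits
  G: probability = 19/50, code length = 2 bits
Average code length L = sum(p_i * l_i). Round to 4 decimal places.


Weighted contributions p_i * l_i:
  C: (13/50) * 3 = 39/50
  B: (18/50) * 2 = 36/50
  G: (19/50) * 2 = 38/50
Sum = (39 + 36 + 38)/50 = 113/50

L = 113/50 = 2.2600 bits/symbol


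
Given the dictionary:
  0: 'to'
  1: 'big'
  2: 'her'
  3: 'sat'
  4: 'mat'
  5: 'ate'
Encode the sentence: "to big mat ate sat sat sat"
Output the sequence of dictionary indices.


Look up each word in the dictionary:
  'to' -> 0
  'big' -> 1
  'mat' -> 4
  'ate' -> 5
  'sat' -> 3
  'sat' -> 3
  'sat' -> 3

Encoded: [0, 1, 4, 5, 3, 3, 3]


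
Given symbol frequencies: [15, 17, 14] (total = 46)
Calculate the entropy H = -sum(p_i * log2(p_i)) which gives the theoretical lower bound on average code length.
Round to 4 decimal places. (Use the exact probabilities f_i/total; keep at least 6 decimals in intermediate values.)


Per-symbol terms -p_i * log2(p_i) with p_i = f_i/46:
  p = 15/46 = 0.326087: log2(p) = -1.616671, -p*log2(p) = 0.527175
  p = 17/46 = 0.369565: log2(p) = -1.436099, -p*log2(p) = 0.530732
  p = 14/46 = 0.304348: log2(p) = -1.716207, -p*log2(p) = 0.522324
H = 0.527175 + 0.530732 + 0.522324 = 1.580231

H = 1.5802 bits/symbol


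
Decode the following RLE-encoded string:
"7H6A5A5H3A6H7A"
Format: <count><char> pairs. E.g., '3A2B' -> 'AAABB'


Expanding each <count><char> pair:
  7H -> 'HHHHHHH'
  6A -> 'AAAAAA'
  5A -> 'AAAAA'
  5H -> 'HHHHH'
  3A -> 'AAA'
  6H -> 'HHHHHH'
  7A -> 'AAAAAAA'

Decoded = HHHHHHHAAAAAAAAAAAHHHHHAAAHHHHHHAAAAAAA


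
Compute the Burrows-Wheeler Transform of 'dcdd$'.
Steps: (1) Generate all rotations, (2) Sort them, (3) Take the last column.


Rotations (sorted):
  0: $dcdd -> last char: d
  1: cdd$d -> last char: d
  2: d$dcd -> last char: d
  3: dcdd$ -> last char: $
  4: dd$dc -> last char: c


BWT = ddd$c


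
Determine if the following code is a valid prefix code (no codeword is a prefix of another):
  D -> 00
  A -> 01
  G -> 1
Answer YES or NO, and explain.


Checking each pair (does one codeword prefix another?):
  D='00' vs A='01': no prefix
  D='00' vs G='1': no prefix
  A='01' vs D='00': no prefix
  A='01' vs G='1': no prefix
  G='1' vs D='00': no prefix
  G='1' vs A='01': no prefix
No violation found over all pairs.

YES -- this is a valid prefix code. No codeword is a prefix of any other codeword.


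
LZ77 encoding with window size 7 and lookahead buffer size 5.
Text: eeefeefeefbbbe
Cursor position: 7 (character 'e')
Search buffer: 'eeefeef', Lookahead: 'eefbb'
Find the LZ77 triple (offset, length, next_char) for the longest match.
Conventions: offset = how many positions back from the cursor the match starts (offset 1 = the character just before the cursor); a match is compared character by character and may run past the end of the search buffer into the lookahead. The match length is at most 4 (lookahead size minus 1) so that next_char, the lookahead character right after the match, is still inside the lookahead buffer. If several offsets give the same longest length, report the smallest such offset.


Try each offset into the search buffer:
  offset=1 (pos 6, char 'f'): match length 0
  offset=2 (pos 5, char 'e'): match length 1
  offset=3 (pos 4, char 'e'): match length 3
  offset=4 (pos 3, char 'f'): match length 0
  offset=5 (pos 2, char 'e'): match length 1
  offset=6 (pos 1, char 'e'): match length 3
  offset=7 (pos 0, char 'e'): match length 2
Longest match has length 3, found at offsets 3, 6; take the smallest, offset 3.
next_char = character at position 7 + 3 = 10 -> 'b'

Best match: offset=3, length=3 (matching 'eef' starting at position 4)
LZ77 triple: (3, 3, 'b')


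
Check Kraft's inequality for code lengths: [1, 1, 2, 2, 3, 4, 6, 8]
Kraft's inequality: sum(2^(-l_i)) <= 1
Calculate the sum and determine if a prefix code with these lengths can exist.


Sum = 2^(-1) + 2^(-1) + 2^(-2) + 2^(-2) + 2^(-3) + 2^(-4) + 2^(-6) + 2^(-8)
    = 0.5 + 0.5 + 0.25 + 0.25 + 0.125 + 0.0625 + 0.015625 + 0.00390625
    = 437/256 = 1.70703125
Since 1.70703125 > 1, Kraft's inequality is NOT satisfied.
A prefix code with these lengths CANNOT exist.

Kraft sum = 1.70703125. Not satisfied.


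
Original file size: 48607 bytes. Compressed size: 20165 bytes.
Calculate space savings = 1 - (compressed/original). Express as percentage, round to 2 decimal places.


ratio = compressed/original = 20165/48607 = 0.414858
savings = 1 - ratio = 1 - 0.414858 = 0.585142
as a percentage: 0.585142 * 100 = 58.51%

Space savings = 1 - 20165/48607 = 58.51%


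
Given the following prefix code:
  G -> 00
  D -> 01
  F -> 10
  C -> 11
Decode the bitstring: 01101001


Decoding step by step:
Bits 01 -> D
Bits 10 -> F
Bits 10 -> F
Bits 01 -> D


Decoded message: DFFD


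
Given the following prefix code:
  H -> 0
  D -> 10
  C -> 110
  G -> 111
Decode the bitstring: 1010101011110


Decoding step by step:
Bits 10 -> D
Bits 10 -> D
Bits 10 -> D
Bits 10 -> D
Bits 111 -> G
Bits 10 -> D


Decoded message: DDDDGD


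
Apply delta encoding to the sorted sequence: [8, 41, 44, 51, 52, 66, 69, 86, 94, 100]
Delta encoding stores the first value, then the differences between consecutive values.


First value: 8
Deltas:
  41 - 8 = 33
  44 - 41 = 3
  51 - 44 = 7
  52 - 51 = 1
  66 - 52 = 14
  69 - 66 = 3
  86 - 69 = 17
  94 - 86 = 8
  100 - 94 = 6


Delta encoded: [8, 33, 3, 7, 1, 14, 3, 17, 8, 6]


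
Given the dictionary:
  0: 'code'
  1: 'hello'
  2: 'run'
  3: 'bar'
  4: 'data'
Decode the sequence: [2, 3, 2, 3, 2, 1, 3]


Look up each index in the dictionary:
  2 -> 'run'
  3 -> 'bar'
  2 -> 'run'
  3 -> 'bar'
  2 -> 'run'
  1 -> 'hello'
  3 -> 'bar'

Decoded: "run bar run bar run hello bar"


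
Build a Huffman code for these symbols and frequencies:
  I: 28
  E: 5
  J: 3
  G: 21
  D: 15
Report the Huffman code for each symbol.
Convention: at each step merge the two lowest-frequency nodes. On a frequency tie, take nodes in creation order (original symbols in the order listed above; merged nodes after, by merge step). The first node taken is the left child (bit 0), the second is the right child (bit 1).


Huffman tree construction:
Step 1: Merge J(3) + E(5) = 8
Step 2: Merge (J+E)(8) + D(15) = 23
Step 3: Merge G(21) + ((J+E)+D)(23) = 44
Step 4: Merge I(28) + (G+((J+E)+D))(44) = 72
Read each symbol's code off the tree from the root (left child = 0, right child = 1).

Codes:
  I: 0 (length 1)
  E: 1101 (length 4)
  J: 1100 (length 4)
  G: 10 (length 2)
  D: 111 (length 3)
Average code length: 147/72 = 2.0417 bits/symbol


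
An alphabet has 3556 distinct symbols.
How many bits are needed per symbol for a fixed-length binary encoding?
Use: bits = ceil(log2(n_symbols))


log2(3556) = 11.796
Bracket: 2^11 = 2048 < 3556 <= 2^12 = 4096
So ceil(log2(3556)) = 12

bits = ceil(log2(3556)) = ceil(11.796) = 12 bits


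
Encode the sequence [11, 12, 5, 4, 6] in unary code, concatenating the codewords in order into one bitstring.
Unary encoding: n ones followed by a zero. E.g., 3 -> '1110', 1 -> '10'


Encode each number as n ones followed by a terminating 0:
  11 -> 111111111110 (12 bits)
  12 -> 1111111111110 (13 bits)
  5 -> 111110 (6 bits)
  4 -> 11110 (5 bits)
  6 -> 1111110 (7 bits)
Total length = 12 + 13 + 6 + 5 + 7 = 43 bits.

Unary([11, 12, 5, 4, 6]) = 1111111111101111111111110111110111101111110 (43 bits)


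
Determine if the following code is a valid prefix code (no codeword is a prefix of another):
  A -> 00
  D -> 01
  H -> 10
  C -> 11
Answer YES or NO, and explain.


Checking each pair (does one codeword prefix another?):
  A='00' vs D='01': no prefix
  A='00' vs H='10': no prefix
  A='00' vs C='11': no prefix
  D='01' vs A='00': no prefix
  D='01' vs H='10': no prefix
  D='01' vs C='11': no prefix
  H='10' vs A='00': no prefix
  H='10' vs D='01': no prefix
  H='10' vs C='11': no prefix
  C='11' vs A='00': no prefix
  C='11' vs D='01': no prefix
  C='11' vs H='10': no prefix
No violation found over all pairs.

YES -- this is a valid prefix code. No codeword is a prefix of any other codeword.


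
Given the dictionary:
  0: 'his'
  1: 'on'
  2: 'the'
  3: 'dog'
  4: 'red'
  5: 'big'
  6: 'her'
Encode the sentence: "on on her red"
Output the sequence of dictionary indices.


Look up each word in the dictionary:
  'on' -> 1
  'on' -> 1
  'her' -> 6
  'red' -> 4

Encoded: [1, 1, 6, 4]


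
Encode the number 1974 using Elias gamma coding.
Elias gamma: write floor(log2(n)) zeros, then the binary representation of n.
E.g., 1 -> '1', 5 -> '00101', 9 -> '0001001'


num_bits = floor(log2(1974)) + 1 = 11
leading_zeros = num_bits - 1 = 10
binary(1974) = 11110110110

Elias gamma(1974) = '0000000000' + '11110110110' = 000000000011110110110 (21 bits)


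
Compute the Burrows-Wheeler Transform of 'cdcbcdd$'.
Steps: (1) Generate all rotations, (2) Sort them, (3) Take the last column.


Rotations (sorted):
  0: $cdcbcdd -> last char: d
  1: bcdd$cdc -> last char: c
  2: cbcdd$cd -> last char: d
  3: cdcbcdd$ -> last char: $
  4: cdd$cdcb -> last char: b
  5: d$cdcbcd -> last char: d
  6: dcbcdd$c -> last char: c
  7: dd$cdcbc -> last char: c


BWT = dcd$bdcc


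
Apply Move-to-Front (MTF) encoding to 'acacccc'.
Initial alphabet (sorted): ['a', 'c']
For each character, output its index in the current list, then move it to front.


MTF encoding:
'a': index 0 in ['a', 'c'] -> ['a', 'c']
'c': index 1 in ['a', 'c'] -> ['c', 'a']
'a': index 1 in ['c', 'a'] -> ['a', 'c']
'c': index 1 in ['a', 'c'] -> ['c', 'a']
'c': index 0 in ['c', 'a'] -> ['c', 'a']
'c': index 0 in ['c', 'a'] -> ['c', 'a']
'c': index 0 in ['c', 'a'] -> ['c', 'a']


Output: [0, 1, 1, 1, 0, 0, 0]


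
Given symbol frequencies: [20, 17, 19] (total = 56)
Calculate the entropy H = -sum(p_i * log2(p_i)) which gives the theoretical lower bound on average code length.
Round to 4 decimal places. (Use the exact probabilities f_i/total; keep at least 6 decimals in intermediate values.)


Per-symbol terms -p_i * log2(p_i) with p_i = f_i/56:
  p = 20/56 = 0.357143: log2(p) = -1.485427, -p*log2(p) = 0.530510
  p = 17/56 = 0.303571: log2(p) = -1.719892, -p*log2(p) = 0.522110
  p = 19/56 = 0.339286: log2(p) = -1.559427, -p*log2(p) = 0.529091
H = 0.530510 + 0.522110 + 0.529091 = 1.581711

H = 1.5817 bits/symbol


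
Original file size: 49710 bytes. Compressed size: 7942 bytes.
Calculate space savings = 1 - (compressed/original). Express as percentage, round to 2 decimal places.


ratio = compressed/original = 7942/49710 = 0.159767
savings = 1 - ratio = 1 - 0.159767 = 0.840233
as a percentage: 0.840233 * 100 = 84.02%

Space savings = 1 - 7942/49710 = 84.02%


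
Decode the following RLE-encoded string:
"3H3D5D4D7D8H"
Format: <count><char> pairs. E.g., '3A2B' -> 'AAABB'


Expanding each <count><char> pair:
  3H -> 'HHH'
  3D -> 'DDD'
  5D -> 'DDDDD'
  4D -> 'DDDD'
  7D -> 'DDDDDDD'
  8H -> 'HHHHHHHH'

Decoded = HHHDDDDDDDDDDDDDDDDDDDHHHHHHHH


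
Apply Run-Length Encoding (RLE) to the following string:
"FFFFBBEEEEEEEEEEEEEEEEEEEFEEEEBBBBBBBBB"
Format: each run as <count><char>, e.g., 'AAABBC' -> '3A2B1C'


Scanning runs left to right:
  i=0: run of 'F' x 4 -> '4F'
  i=4: run of 'B' x 2 -> '2B'
  i=6: run of 'E' x 19 -> '19E'
  i=25: run of 'F' x 1 -> '1F'
  i=26: run of 'E' x 4 -> '4E'
  i=30: run of 'B' x 9 -> '9B'

RLE = 4F2B19E1F4E9B


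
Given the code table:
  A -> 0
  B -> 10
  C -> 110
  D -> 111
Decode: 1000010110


Decoding:
10 -> B
0 -> A
0 -> A
0 -> A
10 -> B
110 -> C


Result: BAAABC


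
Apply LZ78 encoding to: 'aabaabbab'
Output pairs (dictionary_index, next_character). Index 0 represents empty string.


LZ78 encoding steps:
Dictionary: {0: ''}
Step 1: w='' (idx 0), next='a' -> output (0, 'a'), add 'a' as idx 1
Step 2: w='a' (idx 1), next='b' -> output (1, 'b'), add 'ab' as idx 2
Step 3: w='a' (idx 1), next='a' -> output (1, 'a'), add 'aa' as idx 3
Step 4: w='' (idx 0), next='b' -> output (0, 'b'), add 'b' as idx 4
Step 5: w='b' (idx 4), next='a' -> output (4, 'a'), add 'ba' as idx 5
Step 6: w='b' (idx 4), end of input -> output (4, '')


Encoded: [(0, 'a'), (1, 'b'), (1, 'a'), (0, 'b'), (4, 'a'), (4, '')]


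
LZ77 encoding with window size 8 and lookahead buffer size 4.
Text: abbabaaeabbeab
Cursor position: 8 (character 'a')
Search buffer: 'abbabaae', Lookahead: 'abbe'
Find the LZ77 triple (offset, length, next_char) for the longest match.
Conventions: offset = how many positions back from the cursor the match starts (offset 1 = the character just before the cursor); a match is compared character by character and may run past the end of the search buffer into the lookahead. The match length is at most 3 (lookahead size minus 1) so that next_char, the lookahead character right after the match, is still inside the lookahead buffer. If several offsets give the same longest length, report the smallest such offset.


Try each offset into the search buffer:
  offset=1 (pos 7, char 'e'): match length 0
  offset=2 (pos 6, char 'a'): match length 1
  offset=3 (pos 5, char 'a'): match length 1
  offset=4 (pos 4, char 'b'): match length 0
  offset=5 (pos 3, char 'a'): match length 2
  offset=6 (pos 2, char 'b'): match length 0
  offset=7 (pos 1, char 'b'): match length 0
  offset=8 (pos 0, char 'a'): match length 3
Longest match has length 3 at offset 8.
next_char = character at position 8 + 3 = 11 -> 'e'

Best match: offset=8, length=3 (matching 'abb' starting at position 0)
LZ77 triple: (8, 3, 'e')


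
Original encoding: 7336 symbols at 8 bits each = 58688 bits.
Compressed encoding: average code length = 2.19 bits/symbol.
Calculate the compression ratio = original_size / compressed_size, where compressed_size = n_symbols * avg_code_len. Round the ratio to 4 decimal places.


original_size = n_symbols * orig_bits = 7336 * 8 = 58688 bits
compressed_size = n_symbols * avg_code_len = 7336 * 2.19 = 16065.84 bits
ratio = original_size / compressed_size = 58688 / 16065.84 = 3.653

Compression ratio = 3.653


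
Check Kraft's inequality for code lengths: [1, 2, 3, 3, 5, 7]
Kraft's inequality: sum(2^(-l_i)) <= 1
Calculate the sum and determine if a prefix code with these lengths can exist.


Sum = 2^(-1) + 2^(-2) + 2^(-3) + 2^(-3) + 2^(-5) + 2^(-7)
    = 0.5 + 0.25 + 0.125 + 0.125 + 0.03125 + 0.0078125
    = 133/128 = 1.0390625
Since 1.0390625 > 1, Kraft's inequality is NOT satisfied.
A prefix code with these lengths CANNOT exist.

Kraft sum = 1.0390625. Not satisfied.


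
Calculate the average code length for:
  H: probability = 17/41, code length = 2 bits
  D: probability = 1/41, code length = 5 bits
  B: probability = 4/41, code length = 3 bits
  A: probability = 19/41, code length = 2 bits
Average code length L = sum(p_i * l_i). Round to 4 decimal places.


Weighted contributions p_i * l_i:
  H: (17/41) * 2 = 34/41
  D: (1/41) * 5 = 5/41
  B: (4/41) * 3 = 12/41
  A: (19/41) * 2 = 38/41
Sum = (34 + 5 + 12 + 38)/41 = 89/41

L = 89/41 = 2.1707 bits/symbol


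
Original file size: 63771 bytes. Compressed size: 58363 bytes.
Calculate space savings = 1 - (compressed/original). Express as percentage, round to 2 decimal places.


ratio = compressed/original = 58363/63771 = 0.915197
savings = 1 - ratio = 1 - 0.915197 = 0.084803
as a percentage: 0.084803 * 100 = 8.48%

Space savings = 1 - 58363/63771 = 8.48%


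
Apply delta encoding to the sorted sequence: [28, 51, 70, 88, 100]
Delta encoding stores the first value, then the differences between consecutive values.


First value: 28
Deltas:
  51 - 28 = 23
  70 - 51 = 19
  88 - 70 = 18
  100 - 88 = 12


Delta encoded: [28, 23, 19, 18, 12]


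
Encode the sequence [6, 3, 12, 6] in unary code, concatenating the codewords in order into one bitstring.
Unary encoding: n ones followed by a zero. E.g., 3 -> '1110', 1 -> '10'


Encode each number as n ones followed by a terminating 0:
  6 -> 1111110 (7 bits)
  3 -> 1110 (4 bits)
  12 -> 1111111111110 (13 bits)
  6 -> 1111110 (7 bits)
Total length = 7 + 4 + 13 + 7 = 31 bits.

Unary([6, 3, 12, 6]) = 1111110111011111111111101111110 (31 bits)


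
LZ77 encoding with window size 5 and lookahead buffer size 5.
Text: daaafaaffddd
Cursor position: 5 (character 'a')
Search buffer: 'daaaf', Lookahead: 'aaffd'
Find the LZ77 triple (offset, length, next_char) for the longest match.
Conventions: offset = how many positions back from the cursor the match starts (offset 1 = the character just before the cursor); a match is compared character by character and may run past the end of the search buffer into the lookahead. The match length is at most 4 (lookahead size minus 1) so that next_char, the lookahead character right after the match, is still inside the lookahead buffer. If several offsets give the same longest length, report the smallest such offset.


Try each offset into the search buffer:
  offset=1 (pos 4, char 'f'): match length 0
  offset=2 (pos 3, char 'a'): match length 1
  offset=3 (pos 2, char 'a'): match length 3
  offset=4 (pos 1, char 'a'): match length 2
  offset=5 (pos 0, char 'd'): match length 0
Longest match has length 3 at offset 3.
next_char = character at position 5 + 3 = 8 -> 'f'

Best match: offset=3, length=3 (matching 'aaf' starting at position 2)
LZ77 triple: (3, 3, 'f')


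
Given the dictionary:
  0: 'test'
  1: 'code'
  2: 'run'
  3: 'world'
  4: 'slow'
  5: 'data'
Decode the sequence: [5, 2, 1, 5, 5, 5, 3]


Look up each index in the dictionary:
  5 -> 'data'
  2 -> 'run'
  1 -> 'code'
  5 -> 'data'
  5 -> 'data'
  5 -> 'data'
  3 -> 'world'

Decoded: "data run code data data data world"


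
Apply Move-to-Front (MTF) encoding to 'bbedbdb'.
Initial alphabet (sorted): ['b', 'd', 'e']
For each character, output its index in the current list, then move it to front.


MTF encoding:
'b': index 0 in ['b', 'd', 'e'] -> ['b', 'd', 'e']
'b': index 0 in ['b', 'd', 'e'] -> ['b', 'd', 'e']
'e': index 2 in ['b', 'd', 'e'] -> ['e', 'b', 'd']
'd': index 2 in ['e', 'b', 'd'] -> ['d', 'e', 'b']
'b': index 2 in ['d', 'e', 'b'] -> ['b', 'd', 'e']
'd': index 1 in ['b', 'd', 'e'] -> ['d', 'b', 'e']
'b': index 1 in ['d', 'b', 'e'] -> ['b', 'd', 'e']


Output: [0, 0, 2, 2, 2, 1, 1]


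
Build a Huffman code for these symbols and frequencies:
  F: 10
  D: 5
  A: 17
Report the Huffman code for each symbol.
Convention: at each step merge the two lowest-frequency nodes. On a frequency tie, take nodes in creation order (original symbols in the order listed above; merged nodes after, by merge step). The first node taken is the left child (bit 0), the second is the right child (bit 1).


Huffman tree construction:
Step 1: Merge D(5) + F(10) = 15
Step 2: Merge (D+F)(15) + A(17) = 32
Read each symbol's code off the tree from the root (left child = 0, right child = 1).

Codes:
  F: 01 (length 2)
  D: 00 (length 2)
  A: 1 (length 1)
Average code length: 47/32 = 1.4688 bits/symbol


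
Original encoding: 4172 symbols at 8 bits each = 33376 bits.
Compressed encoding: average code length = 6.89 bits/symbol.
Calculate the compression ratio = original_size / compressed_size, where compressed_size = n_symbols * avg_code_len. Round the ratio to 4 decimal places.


original_size = n_symbols * orig_bits = 4172 * 8 = 33376 bits
compressed_size = n_symbols * avg_code_len = 4172 * 6.89 = 28745.08 bits
ratio = original_size / compressed_size = 33376 / 28745.08 = 1.1611

Compression ratio = 1.1611


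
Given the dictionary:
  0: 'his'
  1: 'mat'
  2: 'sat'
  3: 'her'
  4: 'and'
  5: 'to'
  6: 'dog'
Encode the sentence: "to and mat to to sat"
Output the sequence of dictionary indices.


Look up each word in the dictionary:
  'to' -> 5
  'and' -> 4
  'mat' -> 1
  'to' -> 5
  'to' -> 5
  'sat' -> 2

Encoded: [5, 4, 1, 5, 5, 2]


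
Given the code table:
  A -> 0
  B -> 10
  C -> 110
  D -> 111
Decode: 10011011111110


Decoding:
10 -> B
0 -> A
110 -> C
111 -> D
111 -> D
10 -> B


Result: BACDDB


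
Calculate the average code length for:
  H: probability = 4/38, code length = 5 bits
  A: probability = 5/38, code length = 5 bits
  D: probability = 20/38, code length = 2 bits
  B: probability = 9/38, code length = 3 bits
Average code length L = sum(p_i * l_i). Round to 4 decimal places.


Weighted contributions p_i * l_i:
  H: (4/38) * 5 = 20/38
  A: (5/38) * 5 = 25/38
  D: (20/38) * 2 = 40/38
  B: (9/38) * 3 = 27/38
Sum = (20 + 25 + 40 + 27)/38 = 112/38

L = 112/38 = 2.9474 bits/symbol


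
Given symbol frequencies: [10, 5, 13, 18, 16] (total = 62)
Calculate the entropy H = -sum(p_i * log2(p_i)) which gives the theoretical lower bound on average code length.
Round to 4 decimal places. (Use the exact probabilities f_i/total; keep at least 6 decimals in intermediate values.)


Per-symbol terms -p_i * log2(p_i) with p_i = f_i/62:
  p = 10/62 = 0.161290: log2(p) = -2.632268, -p*log2(p) = 0.424559
  p = 5/62 = 0.080645: log2(p) = -3.632268, -p*log2(p) = 0.292925
  p = 13/62 = 0.209677: log2(p) = -2.253757, -p*log2(p) = 0.472562
  p = 18/62 = 0.290323: log2(p) = -1.784271, -p*log2(p) = 0.518014
  p = 16/62 = 0.258065: log2(p) = -1.954196, -p*log2(p) = 0.504309
H = 0.424559 + 0.292925 + 0.472562 + 0.518014 + 0.504309 = 2.212369

H = 2.2124 bits/symbol


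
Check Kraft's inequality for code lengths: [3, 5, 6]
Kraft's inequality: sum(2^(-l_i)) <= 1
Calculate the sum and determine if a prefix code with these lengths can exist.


Sum = 2^(-3) + 2^(-5) + 2^(-6)
    = 0.125 + 0.03125 + 0.015625
    = 11/64 = 0.171875
Since 0.171875 <= 1, Kraft's inequality IS satisfied.
A prefix code with these lengths CAN exist.

Kraft sum = 0.171875. Satisfied.


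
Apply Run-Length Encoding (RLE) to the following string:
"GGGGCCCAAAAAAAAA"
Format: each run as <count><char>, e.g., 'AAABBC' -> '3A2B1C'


Scanning runs left to right:
  i=0: run of 'G' x 4 -> '4G'
  i=4: run of 'C' x 3 -> '3C'
  i=7: run of 'A' x 9 -> '9A'

RLE = 4G3C9A


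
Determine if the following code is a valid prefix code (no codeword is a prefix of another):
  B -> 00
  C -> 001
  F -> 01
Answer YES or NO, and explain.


Checking each pair (does one codeword prefix another?):
  B='00' vs C='001': prefix -- VIOLATION

NO -- this is NOT a valid prefix code. B (00) is a prefix of C (001).


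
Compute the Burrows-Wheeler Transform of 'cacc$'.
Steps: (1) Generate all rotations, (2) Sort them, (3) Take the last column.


Rotations (sorted):
  0: $cacc -> last char: c
  1: acc$c -> last char: c
  2: c$cac -> last char: c
  3: cacc$ -> last char: $
  4: cc$ca -> last char: a


BWT = ccc$a


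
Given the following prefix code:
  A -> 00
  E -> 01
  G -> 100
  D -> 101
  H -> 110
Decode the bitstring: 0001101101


Decoding step by step:
Bits 00 -> A
Bits 01 -> E
Bits 101 -> D
Bits 101 -> D


Decoded message: AEDD


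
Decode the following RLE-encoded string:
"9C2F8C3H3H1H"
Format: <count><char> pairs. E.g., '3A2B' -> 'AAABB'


Expanding each <count><char> pair:
  9C -> 'CCCCCCCCC'
  2F -> 'FF'
  8C -> 'CCCCCCCC'
  3H -> 'HHH'
  3H -> 'HHH'
  1H -> 'H'

Decoded = CCCCCCCCCFFCCCCCCCCHHHHHHH


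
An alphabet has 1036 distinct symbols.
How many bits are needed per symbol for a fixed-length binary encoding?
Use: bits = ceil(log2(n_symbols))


log2(1036) = 10.0168
Bracket: 2^10 = 1024 < 1036 <= 2^11 = 2048
So ceil(log2(1036)) = 11

bits = ceil(log2(1036)) = ceil(10.0168) = 11 bits


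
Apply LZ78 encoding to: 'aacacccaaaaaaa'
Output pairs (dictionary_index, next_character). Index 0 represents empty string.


LZ78 encoding steps:
Dictionary: {0: ''}
Step 1: w='' (idx 0), next='a' -> output (0, 'a'), add 'a' as idx 1
Step 2: w='a' (idx 1), next='c' -> output (1, 'c'), add 'ac' as idx 2
Step 3: w='ac' (idx 2), next='c' -> output (2, 'c'), add 'acc' as idx 3
Step 4: w='' (idx 0), next='c' -> output (0, 'c'), add 'c' as idx 4
Step 5: w='a' (idx 1), next='a' -> output (1, 'a'), add 'aa' as idx 5
Step 6: w='aa' (idx 5), next='a' -> output (5, 'a'), add 'aaa' as idx 6
Step 7: w='aa' (idx 5), end of input -> output (5, '')


Encoded: [(0, 'a'), (1, 'c'), (2, 'c'), (0, 'c'), (1, 'a'), (5, 'a'), (5, '')]


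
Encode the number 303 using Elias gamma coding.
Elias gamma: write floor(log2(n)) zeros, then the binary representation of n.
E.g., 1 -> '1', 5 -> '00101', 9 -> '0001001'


num_bits = floor(log2(303)) + 1 = 9
leading_zeros = num_bits - 1 = 8
binary(303) = 100101111

Elias gamma(303) = '00000000' + '100101111' = 00000000100101111 (17 bits)


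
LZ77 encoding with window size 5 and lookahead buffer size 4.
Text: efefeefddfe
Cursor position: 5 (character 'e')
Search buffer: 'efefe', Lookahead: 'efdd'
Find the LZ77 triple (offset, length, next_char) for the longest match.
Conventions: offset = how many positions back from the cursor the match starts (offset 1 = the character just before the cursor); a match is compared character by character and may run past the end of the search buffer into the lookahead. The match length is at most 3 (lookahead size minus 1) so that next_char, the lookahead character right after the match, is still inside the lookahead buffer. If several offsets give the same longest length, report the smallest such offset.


Try each offset into the search buffer:
  offset=1 (pos 4, char 'e'): match length 1
  offset=2 (pos 3, char 'f'): match length 0
  offset=3 (pos 2, char 'e'): match length 2
  offset=4 (pos 1, char 'f'): match length 0
  offset=5 (pos 0, char 'e'): match length 2
Longest match has length 2, found at offsets 3, 5; take the smallest, offset 3.
next_char = character at position 5 + 2 = 7 -> 'd'

Best match: offset=3, length=2 (matching 'ef' starting at position 2)
LZ77 triple: (3, 2, 'd')
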